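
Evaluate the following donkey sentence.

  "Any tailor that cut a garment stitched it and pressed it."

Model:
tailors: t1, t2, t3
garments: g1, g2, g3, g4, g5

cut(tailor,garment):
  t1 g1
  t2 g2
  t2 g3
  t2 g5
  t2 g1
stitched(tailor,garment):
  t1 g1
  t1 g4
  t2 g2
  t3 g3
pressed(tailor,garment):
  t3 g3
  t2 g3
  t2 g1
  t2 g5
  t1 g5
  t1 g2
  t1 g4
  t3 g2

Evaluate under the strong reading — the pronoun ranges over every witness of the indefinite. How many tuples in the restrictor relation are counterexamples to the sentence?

"it" takes "a garment" as antecedent — a donkey pronoun bound across the clause boundary.
Strong reading: for every (t,g) with cut(t,g), stitched(t,g) ∧ pressed(t,g).
Restrictor pairs: (t1,g1) ✗  (t2,g1) ✗  (t2,g2) ✗  (t2,g3) ✗  (t2,g5) ✗
Counterexamples (restrictor pairs failing the scope): 5.

5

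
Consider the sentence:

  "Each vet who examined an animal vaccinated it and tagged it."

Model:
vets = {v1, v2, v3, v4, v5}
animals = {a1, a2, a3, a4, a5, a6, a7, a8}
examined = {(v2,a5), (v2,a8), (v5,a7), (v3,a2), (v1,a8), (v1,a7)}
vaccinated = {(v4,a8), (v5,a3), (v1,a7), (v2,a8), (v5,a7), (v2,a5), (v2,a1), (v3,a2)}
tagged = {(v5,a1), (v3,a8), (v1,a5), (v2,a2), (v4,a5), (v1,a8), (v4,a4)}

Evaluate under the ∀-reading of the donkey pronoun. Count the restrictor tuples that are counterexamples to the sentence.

6

"it" takes "an animal" as antecedent — a donkey pronoun bound across the clause boundary.
Strong reading: for every (v,a) with examined(v,a), vaccinated(v,a) ∧ tagged(v,a).
Restrictor pairs: (v1,a7) ✗  (v1,a8) ✗  (v2,a5) ✗  (v2,a8) ✗  (v3,a2) ✗  (v5,a7) ✗
Counterexamples (restrictor pairs failing the scope): 6.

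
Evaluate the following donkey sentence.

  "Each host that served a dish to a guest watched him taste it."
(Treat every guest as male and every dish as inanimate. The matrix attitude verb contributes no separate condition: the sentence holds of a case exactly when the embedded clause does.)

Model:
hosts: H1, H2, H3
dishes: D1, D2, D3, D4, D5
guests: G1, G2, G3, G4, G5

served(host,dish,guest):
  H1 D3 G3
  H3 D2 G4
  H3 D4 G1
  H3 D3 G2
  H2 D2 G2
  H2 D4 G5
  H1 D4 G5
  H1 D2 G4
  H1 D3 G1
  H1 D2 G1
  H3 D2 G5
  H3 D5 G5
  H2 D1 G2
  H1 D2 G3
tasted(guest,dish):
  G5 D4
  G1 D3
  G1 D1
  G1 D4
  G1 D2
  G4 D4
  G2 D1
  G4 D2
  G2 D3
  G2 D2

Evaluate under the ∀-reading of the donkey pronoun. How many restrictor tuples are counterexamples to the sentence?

"him" takes "a guest" as antecedent and "it" takes "a dish"; both are donkey pronouns co-varying with the restrictor.
Strong reading: for every (h,d,g) with served(h,d,g), tasted(g,d).
Restrictor triples: (H1,D2,G1)→tasted(G1,D2) ✓  (H1,D2,G3)→tasted(G3,D2) ✗  (H1,D2,G4)→tasted(G4,D2) ✓  (H1,D3,G1)→tasted(G1,D3) ✓  (H1,D3,G3)→tasted(G3,D3) ✗  (H1,D4,G5)→tasted(G5,D4) ✓  (H2,D1,G2)→tasted(G2,D1) ✓  (H2,D2,G2)→tasted(G2,D2) ✓  (H2,D4,G5)→tasted(G5,D4) ✓  (H3,D2,G4)→tasted(G4,D2) ✓  (H3,D2,G5)→tasted(G5,D2) ✗  (H3,D3,G2)→tasted(G2,D3) ✓  (H3,D4,G1)→tasted(G1,D4) ✓  (H3,D5,G5)→tasted(G5,D5) ✗
Counterexamples (restrictor triples failing the scope): 4.

4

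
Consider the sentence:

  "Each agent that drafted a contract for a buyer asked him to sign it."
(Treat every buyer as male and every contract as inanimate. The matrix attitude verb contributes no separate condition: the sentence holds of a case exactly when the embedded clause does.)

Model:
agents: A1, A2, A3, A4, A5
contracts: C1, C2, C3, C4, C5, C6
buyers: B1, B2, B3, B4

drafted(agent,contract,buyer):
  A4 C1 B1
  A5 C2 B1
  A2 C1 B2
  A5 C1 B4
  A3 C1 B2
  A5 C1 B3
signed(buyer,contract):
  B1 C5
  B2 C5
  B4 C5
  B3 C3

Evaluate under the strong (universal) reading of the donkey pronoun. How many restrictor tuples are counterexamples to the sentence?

"him" takes "a buyer" as antecedent and "it" takes "a contract"; both are donkey pronouns co-varying with the restrictor.
Strong reading: for every (a,c,b) with drafted(a,c,b), signed(b,c).
Restrictor triples: (A2,C1,B2)→signed(B2,C1) ✗  (A3,C1,B2)→signed(B2,C1) ✗  (A4,C1,B1)→signed(B1,C1) ✗  (A5,C1,B3)→signed(B3,C1) ✗  (A5,C1,B4)→signed(B4,C1) ✗  (A5,C2,B1)→signed(B1,C2) ✗
Counterexamples (restrictor triples failing the scope): 6.

6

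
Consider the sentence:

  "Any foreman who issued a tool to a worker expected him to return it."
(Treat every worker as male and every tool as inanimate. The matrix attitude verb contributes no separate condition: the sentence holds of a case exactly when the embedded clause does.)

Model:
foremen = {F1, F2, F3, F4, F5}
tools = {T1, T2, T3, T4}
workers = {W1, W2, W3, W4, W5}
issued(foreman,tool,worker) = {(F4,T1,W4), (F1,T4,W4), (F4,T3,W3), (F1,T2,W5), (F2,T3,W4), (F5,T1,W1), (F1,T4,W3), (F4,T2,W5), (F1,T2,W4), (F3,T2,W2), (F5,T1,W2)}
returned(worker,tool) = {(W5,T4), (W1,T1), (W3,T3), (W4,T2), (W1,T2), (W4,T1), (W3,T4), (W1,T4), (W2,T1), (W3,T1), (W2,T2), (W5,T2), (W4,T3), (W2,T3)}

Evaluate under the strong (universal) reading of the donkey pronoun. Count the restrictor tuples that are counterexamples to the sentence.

"him" takes "a worker" as antecedent and "it" takes "a tool"; both are donkey pronouns co-varying with the restrictor.
Strong reading: for every (f,t,w) with issued(f,t,w), returned(w,t).
Restrictor triples: (F1,T2,W4)→returned(W4,T2) ✓  (F1,T2,W5)→returned(W5,T2) ✓  (F1,T4,W3)→returned(W3,T4) ✓  (F1,T4,W4)→returned(W4,T4) ✗  (F2,T3,W4)→returned(W4,T3) ✓  (F3,T2,W2)→returned(W2,T2) ✓  (F4,T1,W4)→returned(W4,T1) ✓  (F4,T2,W5)→returned(W5,T2) ✓  (F4,T3,W3)→returned(W3,T3) ✓  (F5,T1,W1)→returned(W1,T1) ✓  (F5,T1,W2)→returned(W2,T1) ✓
Counterexamples (restrictor triples failing the scope): 1.

1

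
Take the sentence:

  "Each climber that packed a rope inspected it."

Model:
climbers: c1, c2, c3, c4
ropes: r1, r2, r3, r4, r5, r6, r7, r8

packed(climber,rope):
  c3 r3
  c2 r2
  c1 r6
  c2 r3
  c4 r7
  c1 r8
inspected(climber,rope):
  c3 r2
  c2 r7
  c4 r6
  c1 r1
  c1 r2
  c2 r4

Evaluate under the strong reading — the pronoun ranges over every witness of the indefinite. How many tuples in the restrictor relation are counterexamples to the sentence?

6

"it" takes "a rope" as antecedent — a donkey pronoun bound across the clause boundary.
Strong reading: for every (c,r) with packed(c,r), inspected(c,r).
Restrictor pairs: (c1,r6) ✗  (c1,r8) ✗  (c2,r2) ✗  (c2,r3) ✗  (c3,r3) ✗  (c4,r7) ✗
Counterexamples (restrictor pairs failing the scope): 6.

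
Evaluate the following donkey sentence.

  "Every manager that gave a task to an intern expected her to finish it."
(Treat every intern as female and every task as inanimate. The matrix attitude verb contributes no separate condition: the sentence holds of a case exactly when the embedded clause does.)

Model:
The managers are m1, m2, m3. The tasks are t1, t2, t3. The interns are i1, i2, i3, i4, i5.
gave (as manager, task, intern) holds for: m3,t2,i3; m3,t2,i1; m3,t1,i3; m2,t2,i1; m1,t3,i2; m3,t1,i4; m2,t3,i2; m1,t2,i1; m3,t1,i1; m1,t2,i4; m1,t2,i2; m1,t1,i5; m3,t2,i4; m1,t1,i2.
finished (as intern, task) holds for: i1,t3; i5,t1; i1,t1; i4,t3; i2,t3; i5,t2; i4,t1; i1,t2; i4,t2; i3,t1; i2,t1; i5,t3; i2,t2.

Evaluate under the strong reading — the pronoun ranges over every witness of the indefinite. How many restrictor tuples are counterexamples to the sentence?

1

"her" takes "an intern" as antecedent and "it" takes "a task"; both are donkey pronouns co-varying with the restrictor.
Strong reading: for every (m,t,i) with gave(m,t,i), finished(i,t).
Restrictor triples: (m1,t1,i2)→finished(i2,t1) ✓  (m1,t1,i5)→finished(i5,t1) ✓  (m1,t2,i1)→finished(i1,t2) ✓  (m1,t2,i2)→finished(i2,t2) ✓  (m1,t2,i4)→finished(i4,t2) ✓  (m1,t3,i2)→finished(i2,t3) ✓  (m2,t2,i1)→finished(i1,t2) ✓  (m2,t3,i2)→finished(i2,t3) ✓  (m3,t1,i1)→finished(i1,t1) ✓  (m3,t1,i3)→finished(i3,t1) ✓  (m3,t1,i4)→finished(i4,t1) ✓  (m3,t2,i1)→finished(i1,t2) ✓  (m3,t2,i3)→finished(i3,t2) ✗  (m3,t2,i4)→finished(i4,t2) ✓
Counterexamples (restrictor triples failing the scope): 1.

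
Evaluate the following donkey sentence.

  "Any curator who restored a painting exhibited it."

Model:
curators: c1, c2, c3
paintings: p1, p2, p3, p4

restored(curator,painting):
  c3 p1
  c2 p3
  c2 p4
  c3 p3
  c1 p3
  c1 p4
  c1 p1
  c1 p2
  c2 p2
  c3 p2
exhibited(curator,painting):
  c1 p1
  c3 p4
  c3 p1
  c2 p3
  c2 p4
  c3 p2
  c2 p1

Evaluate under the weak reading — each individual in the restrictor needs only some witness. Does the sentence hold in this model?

True

"it" takes "a painting" as antecedent — a donkey pronoun bound across the clause boundary.
Weak reading: every curator c with some restored-painting has at least one restored-painting p such that exhibited(c,p).
Per curator: c1:✓  c2:✓  c3:✓
Every curator in the restrictor has a witness.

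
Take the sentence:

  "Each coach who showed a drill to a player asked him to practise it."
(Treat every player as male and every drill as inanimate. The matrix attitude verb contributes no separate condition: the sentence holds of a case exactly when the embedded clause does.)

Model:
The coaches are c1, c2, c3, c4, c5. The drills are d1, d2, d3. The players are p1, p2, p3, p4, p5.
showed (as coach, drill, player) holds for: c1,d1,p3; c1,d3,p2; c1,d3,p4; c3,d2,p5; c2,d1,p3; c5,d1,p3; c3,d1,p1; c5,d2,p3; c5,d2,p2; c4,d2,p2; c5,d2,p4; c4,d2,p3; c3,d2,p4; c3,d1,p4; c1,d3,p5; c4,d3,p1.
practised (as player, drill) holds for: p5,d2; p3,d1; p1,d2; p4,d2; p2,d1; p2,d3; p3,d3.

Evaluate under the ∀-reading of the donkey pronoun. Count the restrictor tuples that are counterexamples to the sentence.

"him" takes "a player" as antecedent and "it" takes "a drill"; both are donkey pronouns co-varying with the restrictor.
Strong reading: for every (c,d,p) with showed(c,d,p), practised(p,d).
Restrictor triples: (c1,d1,p3)→practised(p3,d1) ✓  (c1,d3,p2)→practised(p2,d3) ✓  (c1,d3,p4)→practised(p4,d3) ✗  (c1,d3,p5)→practised(p5,d3) ✗  (c2,d1,p3)→practised(p3,d1) ✓  (c3,d1,p1)→practised(p1,d1) ✗  (c3,d1,p4)→practised(p4,d1) ✗  (c3,d2,p4)→practised(p4,d2) ✓  (c3,d2,p5)→practised(p5,d2) ✓  (c4,d2,p2)→practised(p2,d2) ✗  (c4,d2,p3)→practised(p3,d2) ✗  (c4,d3,p1)→practised(p1,d3) ✗  (c5,d1,p3)→practised(p3,d1) ✓  (c5,d2,p2)→practised(p2,d2) ✗  (c5,d2,p3)→practised(p3,d2) ✗  (c5,d2,p4)→practised(p4,d2) ✓
Counterexamples (restrictor triples failing the scope): 9.

9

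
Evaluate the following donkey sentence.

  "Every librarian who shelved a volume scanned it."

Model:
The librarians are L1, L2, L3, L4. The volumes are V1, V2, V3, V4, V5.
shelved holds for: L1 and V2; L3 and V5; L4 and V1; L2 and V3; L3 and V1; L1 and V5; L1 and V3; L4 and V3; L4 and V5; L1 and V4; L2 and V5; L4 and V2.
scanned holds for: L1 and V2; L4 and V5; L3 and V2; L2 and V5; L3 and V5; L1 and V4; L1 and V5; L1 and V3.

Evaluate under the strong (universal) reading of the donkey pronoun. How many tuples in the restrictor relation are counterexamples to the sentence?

"it" takes "a volume" as antecedent — a donkey pronoun bound across the clause boundary.
Strong reading: for every (l,v) with shelved(l,v), scanned(l,v).
Restrictor pairs: (L1,V2) ✓  (L1,V3) ✓  (L1,V4) ✓  (L1,V5) ✓  (L2,V3) ✗  (L2,V5) ✓  (L3,V1) ✗  (L3,V5) ✓  (L4,V1) ✗  (L4,V2) ✗  (L4,V3) ✗  (L4,V5) ✓
Counterexamples (restrictor pairs failing the scope): 5.

5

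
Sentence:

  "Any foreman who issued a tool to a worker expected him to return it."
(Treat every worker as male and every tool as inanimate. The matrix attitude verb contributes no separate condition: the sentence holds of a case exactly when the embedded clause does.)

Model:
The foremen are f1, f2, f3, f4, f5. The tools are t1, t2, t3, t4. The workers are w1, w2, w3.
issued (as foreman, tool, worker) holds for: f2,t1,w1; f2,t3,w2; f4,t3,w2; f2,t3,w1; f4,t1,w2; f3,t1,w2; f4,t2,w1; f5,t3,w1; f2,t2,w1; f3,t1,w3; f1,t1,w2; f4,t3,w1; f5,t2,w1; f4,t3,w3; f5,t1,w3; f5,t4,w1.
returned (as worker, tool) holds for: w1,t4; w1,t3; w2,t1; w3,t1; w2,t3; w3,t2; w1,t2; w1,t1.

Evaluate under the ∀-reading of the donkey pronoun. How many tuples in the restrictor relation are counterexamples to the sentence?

"him" takes "a worker" as antecedent and "it" takes "a tool"; both are donkey pronouns co-varying with the restrictor.
Strong reading: for every (f,t,w) with issued(f,t,w), returned(w,t).
Restrictor triples: (f1,t1,w2)→returned(w2,t1) ✓  (f2,t1,w1)→returned(w1,t1) ✓  (f2,t2,w1)→returned(w1,t2) ✓  (f2,t3,w1)→returned(w1,t3) ✓  (f2,t3,w2)→returned(w2,t3) ✓  (f3,t1,w2)→returned(w2,t1) ✓  (f3,t1,w3)→returned(w3,t1) ✓  (f4,t1,w2)→returned(w2,t1) ✓  (f4,t2,w1)→returned(w1,t2) ✓  (f4,t3,w1)→returned(w1,t3) ✓  (f4,t3,w2)→returned(w2,t3) ✓  (f4,t3,w3)→returned(w3,t3) ✗  (f5,t1,w3)→returned(w3,t1) ✓  (f5,t2,w1)→returned(w1,t2) ✓  (f5,t3,w1)→returned(w1,t3) ✓  (f5,t4,w1)→returned(w1,t4) ✓
Counterexamples (restrictor triples failing the scope): 1.

1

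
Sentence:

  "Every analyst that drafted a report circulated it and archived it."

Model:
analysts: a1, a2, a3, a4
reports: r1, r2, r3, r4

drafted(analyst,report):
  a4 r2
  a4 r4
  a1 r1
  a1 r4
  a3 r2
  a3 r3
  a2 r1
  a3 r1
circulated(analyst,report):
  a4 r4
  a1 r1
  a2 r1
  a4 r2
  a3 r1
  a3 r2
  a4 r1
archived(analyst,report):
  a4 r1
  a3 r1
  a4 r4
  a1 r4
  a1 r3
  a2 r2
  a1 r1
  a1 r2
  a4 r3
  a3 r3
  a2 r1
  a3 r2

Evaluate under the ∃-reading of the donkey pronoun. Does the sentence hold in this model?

"it" takes "a report" as antecedent — a donkey pronoun bound across the clause boundary.
Weak reading: every analyst a with some drafted-report has at least one drafted-report r such that circulated(a,r) ∧ archived(a,r).
Per analyst: a1:✓  a2:✓  a3:✓  a4:✓
Every analyst in the restrictor has a witness.

True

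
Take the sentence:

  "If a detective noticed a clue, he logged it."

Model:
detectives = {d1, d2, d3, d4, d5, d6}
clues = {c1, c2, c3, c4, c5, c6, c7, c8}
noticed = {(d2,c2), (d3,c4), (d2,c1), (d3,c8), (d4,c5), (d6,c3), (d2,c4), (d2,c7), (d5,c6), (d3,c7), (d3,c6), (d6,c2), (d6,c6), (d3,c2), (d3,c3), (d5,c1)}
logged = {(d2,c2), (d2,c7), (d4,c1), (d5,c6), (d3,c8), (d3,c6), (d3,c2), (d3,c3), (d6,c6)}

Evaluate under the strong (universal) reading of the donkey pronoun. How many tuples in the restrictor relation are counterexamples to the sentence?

8

"it" takes "a clue" as antecedent — a donkey pronoun bound across the clause boundary.
Strong reading: for every (d,c) with noticed(d,c), logged(d,c).
Restrictor pairs: (d2,c1) ✗  (d2,c2) ✓  (d2,c4) ✗  (d2,c7) ✓  (d3,c2) ✓  (d3,c3) ✓  (d3,c4) ✗  (d3,c6) ✓  (d3,c7) ✗  (d3,c8) ✓  (d4,c5) ✗  (d5,c1) ✗  (d5,c6) ✓  (d6,c2) ✗  (d6,c3) ✗  (d6,c6) ✓
Counterexamples (restrictor pairs failing the scope): 8.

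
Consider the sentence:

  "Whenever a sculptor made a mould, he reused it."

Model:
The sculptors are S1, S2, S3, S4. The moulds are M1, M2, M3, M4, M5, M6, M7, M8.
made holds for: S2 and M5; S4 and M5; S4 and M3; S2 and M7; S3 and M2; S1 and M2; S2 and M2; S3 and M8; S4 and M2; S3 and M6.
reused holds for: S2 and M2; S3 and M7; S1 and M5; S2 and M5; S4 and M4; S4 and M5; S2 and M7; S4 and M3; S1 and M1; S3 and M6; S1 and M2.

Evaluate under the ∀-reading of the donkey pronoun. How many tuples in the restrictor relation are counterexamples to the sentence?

3

"it" takes "a mould" as antecedent — a donkey pronoun bound across the clause boundary.
Strong reading: for every (s,m) with made(s,m), reused(s,m).
Restrictor pairs: (S1,M2) ✓  (S2,M2) ✓  (S2,M5) ✓  (S2,M7) ✓  (S3,M2) ✗  (S3,M6) ✓  (S3,M8) ✗  (S4,M2) ✗  (S4,M3) ✓  (S4,M5) ✓
Counterexamples (restrictor pairs failing the scope): 3.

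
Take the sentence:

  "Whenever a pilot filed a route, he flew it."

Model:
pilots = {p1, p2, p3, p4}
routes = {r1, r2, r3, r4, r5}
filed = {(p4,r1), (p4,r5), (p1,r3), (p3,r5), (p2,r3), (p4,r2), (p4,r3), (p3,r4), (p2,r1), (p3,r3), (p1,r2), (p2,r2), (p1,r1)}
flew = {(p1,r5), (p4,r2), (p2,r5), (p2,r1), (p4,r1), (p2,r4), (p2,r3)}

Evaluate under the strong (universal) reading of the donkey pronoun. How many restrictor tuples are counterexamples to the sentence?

9

"it" takes "a route" as antecedent — a donkey pronoun bound across the clause boundary.
Strong reading: for every (p,r) with filed(p,r), flew(p,r).
Restrictor pairs: (p1,r1) ✗  (p1,r2) ✗  (p1,r3) ✗  (p2,r1) ✓  (p2,r2) ✗  (p2,r3) ✓  (p3,r3) ✗  (p3,r4) ✗  (p3,r5) ✗  (p4,r1) ✓  (p4,r2) ✓  (p4,r3) ✗  (p4,r5) ✗
Counterexamples (restrictor pairs failing the scope): 9.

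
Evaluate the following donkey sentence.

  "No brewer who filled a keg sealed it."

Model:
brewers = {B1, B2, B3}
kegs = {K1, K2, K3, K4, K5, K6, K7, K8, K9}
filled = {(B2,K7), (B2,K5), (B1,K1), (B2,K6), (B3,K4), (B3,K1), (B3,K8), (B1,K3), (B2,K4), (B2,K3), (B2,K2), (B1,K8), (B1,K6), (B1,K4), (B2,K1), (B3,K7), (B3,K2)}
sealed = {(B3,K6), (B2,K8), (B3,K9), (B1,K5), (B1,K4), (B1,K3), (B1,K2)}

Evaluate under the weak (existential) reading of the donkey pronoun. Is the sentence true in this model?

"it" takes "a keg" as antecedent — a donkey pronoun bound across the clause boundary.
Truth condition: for no (b,k) with filled(b,k) does sealed(b,k) hold.
Restrictor pairs — does the scope hold? (B1,K1):fails  (B1,K3):holds  (B1,K4):holds  (B1,K6):fails  (B1,K8):fails  (B2,K1):fails  (B2,K2):fails  (B2,K3):fails  (B2,K4):fails  (B2,K5):fails  (B2,K6):fails  (B2,K7):fails  (B3,K1):fails  (B3,K2):fails  (B3,K4):fails  (B3,K7):fails  (B3,K8):fails
Scope holds for 2 pair(s), so the sentence is false.

False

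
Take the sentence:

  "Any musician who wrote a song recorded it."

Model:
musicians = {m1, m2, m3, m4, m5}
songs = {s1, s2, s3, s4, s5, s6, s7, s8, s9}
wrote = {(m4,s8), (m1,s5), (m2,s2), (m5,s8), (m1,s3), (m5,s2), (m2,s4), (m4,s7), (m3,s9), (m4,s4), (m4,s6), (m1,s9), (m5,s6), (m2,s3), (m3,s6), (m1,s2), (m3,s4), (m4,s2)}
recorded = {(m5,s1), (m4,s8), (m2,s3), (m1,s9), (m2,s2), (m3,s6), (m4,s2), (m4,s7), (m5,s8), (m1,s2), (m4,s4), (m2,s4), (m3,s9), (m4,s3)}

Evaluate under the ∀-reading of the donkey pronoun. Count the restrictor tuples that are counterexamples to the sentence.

6

"it" takes "a song" as antecedent — a donkey pronoun bound across the clause boundary.
Strong reading: for every (m,s) with wrote(m,s), recorded(m,s).
Restrictor pairs: (m1,s2) ✓  (m1,s3) ✗  (m1,s5) ✗  (m1,s9) ✓  (m2,s2) ✓  (m2,s3) ✓  (m2,s4) ✓  (m3,s4) ✗  (m3,s6) ✓  (m3,s9) ✓  (m4,s2) ✓  (m4,s4) ✓  (m4,s6) ✗  (m4,s7) ✓  (m4,s8) ✓  (m5,s2) ✗  (m5,s6) ✗  (m5,s8) ✓
Counterexamples (restrictor pairs failing the scope): 6.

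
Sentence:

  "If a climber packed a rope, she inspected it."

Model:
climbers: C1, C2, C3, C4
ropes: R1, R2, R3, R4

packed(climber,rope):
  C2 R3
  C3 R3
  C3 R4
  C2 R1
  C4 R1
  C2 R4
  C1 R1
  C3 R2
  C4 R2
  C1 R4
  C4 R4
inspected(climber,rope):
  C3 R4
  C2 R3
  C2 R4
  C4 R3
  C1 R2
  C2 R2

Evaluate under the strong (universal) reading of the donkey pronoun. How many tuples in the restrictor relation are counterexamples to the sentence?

"it" takes "a rope" as antecedent — a donkey pronoun bound across the clause boundary.
Strong reading: for every (c,r) with packed(c,r), inspected(c,r).
Restrictor pairs: (C1,R1) ✗  (C1,R4) ✗  (C2,R1) ✗  (C2,R3) ✓  (C2,R4) ✓  (C3,R2) ✗  (C3,R3) ✗  (C3,R4) ✓  (C4,R1) ✗  (C4,R2) ✗  (C4,R4) ✗
Counterexamples (restrictor pairs failing the scope): 8.

8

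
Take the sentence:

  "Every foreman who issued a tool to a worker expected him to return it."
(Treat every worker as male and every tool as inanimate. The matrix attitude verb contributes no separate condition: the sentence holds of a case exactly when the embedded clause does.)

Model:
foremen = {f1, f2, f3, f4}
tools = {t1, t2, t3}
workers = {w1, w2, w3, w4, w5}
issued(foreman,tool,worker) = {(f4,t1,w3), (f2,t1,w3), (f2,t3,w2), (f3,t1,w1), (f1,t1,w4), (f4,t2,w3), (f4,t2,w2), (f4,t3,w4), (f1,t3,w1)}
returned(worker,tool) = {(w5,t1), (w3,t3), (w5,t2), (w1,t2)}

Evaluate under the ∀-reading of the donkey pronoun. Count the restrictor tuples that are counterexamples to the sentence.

"him" takes "a worker" as antecedent and "it" takes "a tool"; both are donkey pronouns co-varying with the restrictor.
Strong reading: for every (f,t,w) with issued(f,t,w), returned(w,t).
Restrictor triples: (f1,t1,w4)→returned(w4,t1) ✗  (f1,t3,w1)→returned(w1,t3) ✗  (f2,t1,w3)→returned(w3,t1) ✗  (f2,t3,w2)→returned(w2,t3) ✗  (f3,t1,w1)→returned(w1,t1) ✗  (f4,t1,w3)→returned(w3,t1) ✗  (f4,t2,w2)→returned(w2,t2) ✗  (f4,t2,w3)→returned(w3,t2) ✗  (f4,t3,w4)→returned(w4,t3) ✗
Counterexamples (restrictor triples failing the scope): 9.

9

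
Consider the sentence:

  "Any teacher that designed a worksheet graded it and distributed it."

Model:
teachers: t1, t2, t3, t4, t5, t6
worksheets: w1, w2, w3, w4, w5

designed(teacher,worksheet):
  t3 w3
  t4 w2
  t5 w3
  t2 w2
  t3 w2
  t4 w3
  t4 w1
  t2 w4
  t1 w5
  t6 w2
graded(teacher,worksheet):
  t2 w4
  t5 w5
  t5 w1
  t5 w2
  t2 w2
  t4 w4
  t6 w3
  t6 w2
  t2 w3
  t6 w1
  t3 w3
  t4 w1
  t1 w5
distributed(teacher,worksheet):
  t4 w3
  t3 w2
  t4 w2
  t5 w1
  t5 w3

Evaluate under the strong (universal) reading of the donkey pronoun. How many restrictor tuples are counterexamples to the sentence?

"it" takes "a worksheet" as antecedent — a donkey pronoun bound across the clause boundary.
Strong reading: for every (t,w) with designed(t,w), graded(t,w) ∧ distributed(t,w).
Restrictor pairs: (t1,w5) ✗  (t2,w2) ✗  (t2,w4) ✗  (t3,w2) ✗  (t3,w3) ✗  (t4,w1) ✗  (t4,w2) ✗  (t4,w3) ✗  (t5,w3) ✗  (t6,w2) ✗
Counterexamples (restrictor pairs failing the scope): 10.

10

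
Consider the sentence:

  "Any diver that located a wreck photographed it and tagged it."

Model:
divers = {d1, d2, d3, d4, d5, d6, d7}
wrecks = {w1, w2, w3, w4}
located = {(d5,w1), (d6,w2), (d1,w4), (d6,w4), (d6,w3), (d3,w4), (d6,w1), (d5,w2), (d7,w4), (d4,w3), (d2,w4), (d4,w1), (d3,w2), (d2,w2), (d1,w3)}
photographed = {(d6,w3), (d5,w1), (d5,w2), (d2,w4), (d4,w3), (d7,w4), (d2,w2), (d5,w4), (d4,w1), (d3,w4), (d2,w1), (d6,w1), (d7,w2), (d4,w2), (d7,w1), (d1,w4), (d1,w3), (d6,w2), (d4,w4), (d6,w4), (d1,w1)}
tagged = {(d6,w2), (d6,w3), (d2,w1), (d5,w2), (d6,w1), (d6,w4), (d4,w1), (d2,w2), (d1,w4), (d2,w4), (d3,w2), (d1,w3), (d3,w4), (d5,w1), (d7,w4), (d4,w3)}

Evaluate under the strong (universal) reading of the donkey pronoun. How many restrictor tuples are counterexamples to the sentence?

1

"it" takes "a wreck" as antecedent — a donkey pronoun bound across the clause boundary.
Strong reading: for every (d,w) with located(d,w), photographed(d,w) ∧ tagged(d,w).
Restrictor pairs: (d1,w3) ✓  (d1,w4) ✓  (d2,w2) ✓  (d2,w4) ✓  (d3,w2) ✗  (d3,w4) ✓  (d4,w1) ✓  (d4,w3) ✓  (d5,w1) ✓  (d5,w2) ✓  (d6,w1) ✓  (d6,w2) ✓  (d6,w3) ✓  (d6,w4) ✓  (d7,w4) ✓
Counterexamples (restrictor pairs failing the scope): 1.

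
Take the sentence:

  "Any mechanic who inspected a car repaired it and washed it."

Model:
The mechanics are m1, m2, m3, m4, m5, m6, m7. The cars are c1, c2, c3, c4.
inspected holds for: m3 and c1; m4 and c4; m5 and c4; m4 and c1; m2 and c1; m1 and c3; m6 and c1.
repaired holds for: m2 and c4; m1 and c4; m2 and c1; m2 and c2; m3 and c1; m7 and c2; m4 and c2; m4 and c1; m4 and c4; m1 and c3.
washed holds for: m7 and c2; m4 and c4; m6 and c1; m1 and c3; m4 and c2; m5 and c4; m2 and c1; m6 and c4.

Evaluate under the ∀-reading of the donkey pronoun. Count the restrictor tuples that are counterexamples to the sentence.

4

"it" takes "a car" as antecedent — a donkey pronoun bound across the clause boundary.
Strong reading: for every (m,c) with inspected(m,c), repaired(m,c) ∧ washed(m,c).
Restrictor pairs: (m1,c3) ✓  (m2,c1) ✓  (m3,c1) ✗  (m4,c1) ✗  (m4,c4) ✓  (m5,c4) ✗  (m6,c1) ✗
Counterexamples (restrictor pairs failing the scope): 4.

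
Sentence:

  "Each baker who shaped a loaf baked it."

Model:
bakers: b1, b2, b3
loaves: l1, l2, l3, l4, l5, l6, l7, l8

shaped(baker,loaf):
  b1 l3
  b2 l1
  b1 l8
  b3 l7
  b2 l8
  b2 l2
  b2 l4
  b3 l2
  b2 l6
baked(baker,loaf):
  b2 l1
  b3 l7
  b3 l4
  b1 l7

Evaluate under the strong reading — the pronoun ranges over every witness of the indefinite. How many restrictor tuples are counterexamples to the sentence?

"it" takes "a loaf" as antecedent — a donkey pronoun bound across the clause boundary.
Strong reading: for every (b,l) with shaped(b,l), baked(b,l).
Restrictor pairs: (b1,l3) ✗  (b1,l8) ✗  (b2,l1) ✓  (b2,l2) ✗  (b2,l4) ✗  (b2,l6) ✗  (b2,l8) ✗  (b3,l2) ✗  (b3,l7) ✓
Counterexamples (restrictor pairs failing the scope): 7.

7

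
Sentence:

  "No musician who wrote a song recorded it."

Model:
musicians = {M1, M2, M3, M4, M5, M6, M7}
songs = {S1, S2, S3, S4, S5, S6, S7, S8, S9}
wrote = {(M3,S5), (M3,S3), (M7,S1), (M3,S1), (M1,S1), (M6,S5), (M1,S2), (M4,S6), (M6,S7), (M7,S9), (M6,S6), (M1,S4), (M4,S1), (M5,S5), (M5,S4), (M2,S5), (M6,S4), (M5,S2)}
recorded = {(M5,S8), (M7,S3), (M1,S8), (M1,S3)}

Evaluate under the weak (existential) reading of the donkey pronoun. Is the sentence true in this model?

True

"it" takes "a song" as antecedent — a donkey pronoun bound across the clause boundary.
Truth condition: for no (m,s) with wrote(m,s) does recorded(m,s) hold.
Restrictor pairs — does the scope hold? (M1,S1):fails  (M1,S2):fails  (M1,S4):fails  (M2,S5):fails  (M3,S1):fails  (M3,S3):fails  (M3,S5):fails  (M4,S1):fails  (M4,S6):fails  (M5,S2):fails  (M5,S4):fails  (M5,S5):fails  (M6,S4):fails  (M6,S5):fails  (M6,S6):fails  (M6,S7):fails  (M7,S1):fails  (M7,S9):fails
Scope holds for no restrictor pair, so the sentence is true.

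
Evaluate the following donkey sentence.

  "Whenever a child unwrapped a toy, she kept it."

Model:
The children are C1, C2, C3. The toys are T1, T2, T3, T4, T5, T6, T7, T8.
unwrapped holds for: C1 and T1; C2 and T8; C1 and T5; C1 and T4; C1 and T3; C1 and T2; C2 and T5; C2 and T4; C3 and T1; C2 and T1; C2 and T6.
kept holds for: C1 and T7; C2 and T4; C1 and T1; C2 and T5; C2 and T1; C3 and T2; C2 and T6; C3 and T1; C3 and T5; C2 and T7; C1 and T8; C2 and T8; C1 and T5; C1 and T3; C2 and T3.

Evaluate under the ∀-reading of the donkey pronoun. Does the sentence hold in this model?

"it" takes "a toy" as antecedent — a donkey pronoun bound across the clause boundary.
Strong reading: for every (c,t) with unwrapped(c,t), kept(c,t).
Restrictor pairs: (C1,T1) ✓  (C1,T2) ✗  (C1,T3) ✓  (C1,T4) ✗  (C1,T5) ✓  (C2,T1) ✓  (C2,T4) ✓  (C2,T5) ✓  (C2,T6) ✓  (C2,T8) ✓  (C3,T1) ✓
Counterexample: (C1,T2) is in unwrapped but fails the scope.

False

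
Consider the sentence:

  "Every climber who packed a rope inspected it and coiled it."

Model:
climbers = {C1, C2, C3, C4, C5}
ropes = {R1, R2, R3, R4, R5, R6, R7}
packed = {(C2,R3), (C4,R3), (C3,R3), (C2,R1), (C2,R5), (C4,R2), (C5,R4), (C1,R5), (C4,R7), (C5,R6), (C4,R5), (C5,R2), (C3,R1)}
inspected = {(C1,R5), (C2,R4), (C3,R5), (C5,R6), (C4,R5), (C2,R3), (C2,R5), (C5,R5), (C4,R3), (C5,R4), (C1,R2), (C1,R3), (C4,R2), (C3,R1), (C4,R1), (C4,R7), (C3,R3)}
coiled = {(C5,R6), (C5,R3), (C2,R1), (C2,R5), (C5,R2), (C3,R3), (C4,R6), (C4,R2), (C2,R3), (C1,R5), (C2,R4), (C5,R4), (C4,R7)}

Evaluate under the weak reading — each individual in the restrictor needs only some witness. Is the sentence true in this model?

"it" takes "a rope" as antecedent — a donkey pronoun bound across the clause boundary.
Weak reading: every climber c with some packed-rope has at least one packed-rope r such that inspected(c,r) ∧ coiled(c,r).
Per climber: C1:✓  C2:✓  C3:✓  C4:✓  C5:✓
Every climber in the restrictor has a witness.

True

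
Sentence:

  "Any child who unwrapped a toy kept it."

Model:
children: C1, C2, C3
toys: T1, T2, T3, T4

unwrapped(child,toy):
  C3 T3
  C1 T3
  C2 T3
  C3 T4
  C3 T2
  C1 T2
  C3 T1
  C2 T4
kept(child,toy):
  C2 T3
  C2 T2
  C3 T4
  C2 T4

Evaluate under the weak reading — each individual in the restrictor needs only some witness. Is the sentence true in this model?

"it" takes "a toy" as antecedent — a donkey pronoun bound across the clause boundary.
Weak reading: every child c with some unwrapped-toy has at least one unwrapped-toy t such that kept(c,t).
Per child: C1:✗  C2:✓  C3:✓
C1 has no witness among its unwrapped-toys.

False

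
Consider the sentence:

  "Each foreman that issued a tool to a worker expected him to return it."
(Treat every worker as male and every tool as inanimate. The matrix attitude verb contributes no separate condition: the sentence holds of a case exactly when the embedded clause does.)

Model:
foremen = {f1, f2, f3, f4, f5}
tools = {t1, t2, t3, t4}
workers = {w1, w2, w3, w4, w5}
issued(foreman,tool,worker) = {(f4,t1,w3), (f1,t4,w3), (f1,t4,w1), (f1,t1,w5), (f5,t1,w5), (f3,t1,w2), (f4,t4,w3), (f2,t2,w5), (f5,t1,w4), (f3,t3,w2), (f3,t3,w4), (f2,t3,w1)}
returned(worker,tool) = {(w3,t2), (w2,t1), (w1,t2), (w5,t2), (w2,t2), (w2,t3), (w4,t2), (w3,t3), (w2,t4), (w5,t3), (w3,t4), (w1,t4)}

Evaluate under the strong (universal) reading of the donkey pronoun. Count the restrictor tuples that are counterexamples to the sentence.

"him" takes "a worker" as antecedent and "it" takes "a tool"; both are donkey pronouns co-varying with the restrictor.
Strong reading: for every (f,t,w) with issued(f,t,w), returned(w,t).
Restrictor triples: (f1,t1,w5)→returned(w5,t1) ✗  (f1,t4,w1)→returned(w1,t4) ✓  (f1,t4,w3)→returned(w3,t4) ✓  (f2,t2,w5)→returned(w5,t2) ✓  (f2,t3,w1)→returned(w1,t3) ✗  (f3,t1,w2)→returned(w2,t1) ✓  (f3,t3,w2)→returned(w2,t3) ✓  (f3,t3,w4)→returned(w4,t3) ✗  (f4,t1,w3)→returned(w3,t1) ✗  (f4,t4,w3)→returned(w3,t4) ✓  (f5,t1,w4)→returned(w4,t1) ✗  (f5,t1,w5)→returned(w5,t1) ✗
Counterexamples (restrictor triples failing the scope): 6.

6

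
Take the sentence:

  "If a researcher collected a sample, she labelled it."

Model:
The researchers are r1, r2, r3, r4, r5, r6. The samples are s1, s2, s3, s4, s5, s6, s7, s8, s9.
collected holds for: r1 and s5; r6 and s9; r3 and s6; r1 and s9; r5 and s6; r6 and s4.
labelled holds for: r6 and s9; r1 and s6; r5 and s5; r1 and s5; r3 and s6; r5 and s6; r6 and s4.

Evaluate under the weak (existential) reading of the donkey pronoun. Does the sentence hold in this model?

"it" takes "a sample" as antecedent — a donkey pronoun bound across the clause boundary.
Weak reading: every researcher r with some collected-sample has at least one collected-sample s such that labelled(r,s).
Per researcher: r1:✓  r3:✓  r5:✓  r6:✓
Every researcher in the restrictor has a witness.

True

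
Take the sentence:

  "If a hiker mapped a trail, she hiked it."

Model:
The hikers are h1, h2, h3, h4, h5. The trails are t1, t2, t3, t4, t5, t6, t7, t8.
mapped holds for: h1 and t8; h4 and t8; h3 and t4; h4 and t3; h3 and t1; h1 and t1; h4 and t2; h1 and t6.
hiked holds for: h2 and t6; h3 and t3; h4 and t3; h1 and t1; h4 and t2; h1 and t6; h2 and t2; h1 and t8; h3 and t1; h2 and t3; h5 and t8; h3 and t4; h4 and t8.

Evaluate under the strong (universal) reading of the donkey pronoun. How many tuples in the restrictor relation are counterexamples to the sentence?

0

"it" takes "a trail" as antecedent — a donkey pronoun bound across the clause boundary.
Strong reading: for every (h,t) with mapped(h,t), hiked(h,t).
Restrictor pairs: (h1,t1) ✓  (h1,t6) ✓  (h1,t8) ✓  (h3,t1) ✓  (h3,t4) ✓  (h4,t2) ✓  (h4,t3) ✓  (h4,t8) ✓
Counterexamples (restrictor pairs failing the scope): 0.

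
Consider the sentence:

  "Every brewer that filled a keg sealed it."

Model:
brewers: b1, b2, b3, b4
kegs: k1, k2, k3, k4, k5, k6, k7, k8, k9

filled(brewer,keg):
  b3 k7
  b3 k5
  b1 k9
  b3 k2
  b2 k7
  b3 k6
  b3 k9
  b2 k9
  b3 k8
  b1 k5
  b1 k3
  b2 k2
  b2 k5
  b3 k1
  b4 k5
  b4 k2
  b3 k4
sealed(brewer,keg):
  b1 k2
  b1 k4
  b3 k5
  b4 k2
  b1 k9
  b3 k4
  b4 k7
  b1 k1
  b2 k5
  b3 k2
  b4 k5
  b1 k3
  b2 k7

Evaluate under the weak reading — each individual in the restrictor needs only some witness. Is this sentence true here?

True

"it" takes "a keg" as antecedent — a donkey pronoun bound across the clause boundary.
Weak reading: every brewer b with some filled-keg has at least one filled-keg k such that sealed(b,k).
Per brewer: b1:✓  b2:✓  b3:✓  b4:✓
Every brewer in the restrictor has a witness.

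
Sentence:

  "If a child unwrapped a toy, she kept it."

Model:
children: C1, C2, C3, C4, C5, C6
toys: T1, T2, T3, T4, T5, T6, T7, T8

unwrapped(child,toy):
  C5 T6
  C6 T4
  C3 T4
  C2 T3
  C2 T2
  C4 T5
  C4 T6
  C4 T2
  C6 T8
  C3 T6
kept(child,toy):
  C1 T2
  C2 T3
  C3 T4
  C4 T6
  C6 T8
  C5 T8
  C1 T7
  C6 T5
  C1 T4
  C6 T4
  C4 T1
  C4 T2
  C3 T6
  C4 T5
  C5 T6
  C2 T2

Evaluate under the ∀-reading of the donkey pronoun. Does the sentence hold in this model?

"it" takes "a toy" as antecedent — a donkey pronoun bound across the clause boundary.
Strong reading: for every (c,t) with unwrapped(c,t), kept(c,t).
Restrictor pairs: (C2,T2) ✓  (C2,T3) ✓  (C3,T4) ✓  (C3,T6) ✓  (C4,T2) ✓  (C4,T5) ✓  (C4,T6) ✓  (C5,T6) ✓  (C6,T4) ✓  (C6,T8) ✓
Every restrictor pair satisfies the scope.

True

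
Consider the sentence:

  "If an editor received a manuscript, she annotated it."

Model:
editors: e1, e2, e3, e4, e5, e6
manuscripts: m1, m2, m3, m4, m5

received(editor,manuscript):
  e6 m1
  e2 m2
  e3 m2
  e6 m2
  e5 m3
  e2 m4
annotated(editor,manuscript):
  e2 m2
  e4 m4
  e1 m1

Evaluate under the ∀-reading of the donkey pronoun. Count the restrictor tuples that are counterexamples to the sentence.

"it" takes "a manuscript" as antecedent — a donkey pronoun bound across the clause boundary.
Strong reading: for every (e,m) with received(e,m), annotated(e,m).
Restrictor pairs: (e2,m2) ✓  (e2,m4) ✗  (e3,m2) ✗  (e5,m3) ✗  (e6,m1) ✗  (e6,m2) ✗
Counterexamples (restrictor pairs failing the scope): 5.

5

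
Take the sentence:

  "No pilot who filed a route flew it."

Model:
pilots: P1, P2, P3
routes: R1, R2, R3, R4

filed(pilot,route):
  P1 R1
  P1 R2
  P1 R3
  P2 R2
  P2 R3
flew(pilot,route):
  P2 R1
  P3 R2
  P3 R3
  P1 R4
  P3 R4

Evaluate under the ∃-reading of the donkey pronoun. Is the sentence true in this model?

"it" takes "a route" as antecedent — a donkey pronoun bound across the clause boundary.
Truth condition: for no (p,r) with filed(p,r) does flew(p,r) hold.
Restrictor pairs — does the scope hold? (P1,R1):fails  (P1,R2):fails  (P1,R3):fails  (P2,R2):fails  (P2,R3):fails
Scope holds for no restrictor pair, so the sentence is true.

True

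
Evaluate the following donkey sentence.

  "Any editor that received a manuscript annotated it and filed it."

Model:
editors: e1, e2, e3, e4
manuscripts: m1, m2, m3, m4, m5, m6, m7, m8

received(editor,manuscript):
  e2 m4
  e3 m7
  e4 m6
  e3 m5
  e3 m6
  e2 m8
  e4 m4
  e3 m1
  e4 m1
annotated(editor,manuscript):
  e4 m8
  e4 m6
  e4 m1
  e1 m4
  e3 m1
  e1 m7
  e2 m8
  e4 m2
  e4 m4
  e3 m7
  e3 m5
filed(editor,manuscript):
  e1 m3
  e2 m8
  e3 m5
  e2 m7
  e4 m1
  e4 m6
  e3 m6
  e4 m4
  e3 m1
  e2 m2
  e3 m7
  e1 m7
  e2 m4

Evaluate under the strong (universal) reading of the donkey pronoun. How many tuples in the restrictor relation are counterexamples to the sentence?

"it" takes "a manuscript" as antecedent — a donkey pronoun bound across the clause boundary.
Strong reading: for every (e,m) with received(e,m), annotated(e,m) ∧ filed(e,m).
Restrictor pairs: (e2,m4) ✗  (e2,m8) ✓  (e3,m1) ✓  (e3,m5) ✓  (e3,m6) ✗  (e3,m7) ✓  (e4,m1) ✓  (e4,m4) ✓  (e4,m6) ✓
Counterexamples (restrictor pairs failing the scope): 2.

2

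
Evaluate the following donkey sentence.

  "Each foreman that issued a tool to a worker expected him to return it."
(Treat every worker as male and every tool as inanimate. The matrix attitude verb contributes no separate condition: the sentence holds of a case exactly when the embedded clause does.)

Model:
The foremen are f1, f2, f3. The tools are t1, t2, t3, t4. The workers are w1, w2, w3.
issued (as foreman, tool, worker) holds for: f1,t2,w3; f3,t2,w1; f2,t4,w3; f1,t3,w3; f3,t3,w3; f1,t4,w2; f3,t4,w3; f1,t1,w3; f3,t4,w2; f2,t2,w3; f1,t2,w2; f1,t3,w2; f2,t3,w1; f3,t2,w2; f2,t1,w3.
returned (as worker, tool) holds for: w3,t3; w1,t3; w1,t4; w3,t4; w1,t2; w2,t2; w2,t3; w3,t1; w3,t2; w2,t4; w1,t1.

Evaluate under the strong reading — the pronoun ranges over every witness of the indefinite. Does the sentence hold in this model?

True

"him" takes "a worker" as antecedent and "it" takes "a tool"; both are donkey pronouns co-varying with the restrictor.
Strong reading: for every (f,t,w) with issued(f,t,w), returned(w,t).
Restrictor triples: (f1,t1,w3)→returned(w3,t1) ✓  (f1,t2,w2)→returned(w2,t2) ✓  (f1,t2,w3)→returned(w3,t2) ✓  (f1,t3,w2)→returned(w2,t3) ✓  (f1,t3,w3)→returned(w3,t3) ✓  (f1,t4,w2)→returned(w2,t4) ✓  (f2,t1,w3)→returned(w3,t1) ✓  (f2,t2,w3)→returned(w3,t2) ✓  (f2,t3,w1)→returned(w1,t3) ✓  (f2,t4,w3)→returned(w3,t4) ✓  (f3,t2,w1)→returned(w1,t2) ✓  (f3,t2,w2)→returned(w2,t2) ✓  (f3,t3,w3)→returned(w3,t3) ✓  (f3,t4,w2)→returned(w2,t4) ✓  (f3,t4,w3)→returned(w3,t4) ✓
Every restrictor triple satisfies the scope.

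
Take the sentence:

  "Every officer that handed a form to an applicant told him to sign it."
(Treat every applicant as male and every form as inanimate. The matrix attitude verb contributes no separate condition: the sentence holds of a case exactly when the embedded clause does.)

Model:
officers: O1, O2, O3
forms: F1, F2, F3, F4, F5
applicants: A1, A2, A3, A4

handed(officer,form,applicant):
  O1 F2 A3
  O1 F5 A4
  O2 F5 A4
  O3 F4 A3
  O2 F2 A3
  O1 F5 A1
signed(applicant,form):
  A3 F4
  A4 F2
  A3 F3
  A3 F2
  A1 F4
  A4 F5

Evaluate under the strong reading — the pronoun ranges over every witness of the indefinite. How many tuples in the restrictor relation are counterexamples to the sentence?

1

"him" takes "an applicant" as antecedent and "it" takes "a form"; both are donkey pronouns co-varying with the restrictor.
Strong reading: for every (o,f,a) with handed(o,f,a), signed(a,f).
Restrictor triples: (O1,F2,A3)→signed(A3,F2) ✓  (O1,F5,A1)→signed(A1,F5) ✗  (O1,F5,A4)→signed(A4,F5) ✓  (O2,F2,A3)→signed(A3,F2) ✓  (O2,F5,A4)→signed(A4,F5) ✓  (O3,F4,A3)→signed(A3,F4) ✓
Counterexamples (restrictor triples failing the scope): 1.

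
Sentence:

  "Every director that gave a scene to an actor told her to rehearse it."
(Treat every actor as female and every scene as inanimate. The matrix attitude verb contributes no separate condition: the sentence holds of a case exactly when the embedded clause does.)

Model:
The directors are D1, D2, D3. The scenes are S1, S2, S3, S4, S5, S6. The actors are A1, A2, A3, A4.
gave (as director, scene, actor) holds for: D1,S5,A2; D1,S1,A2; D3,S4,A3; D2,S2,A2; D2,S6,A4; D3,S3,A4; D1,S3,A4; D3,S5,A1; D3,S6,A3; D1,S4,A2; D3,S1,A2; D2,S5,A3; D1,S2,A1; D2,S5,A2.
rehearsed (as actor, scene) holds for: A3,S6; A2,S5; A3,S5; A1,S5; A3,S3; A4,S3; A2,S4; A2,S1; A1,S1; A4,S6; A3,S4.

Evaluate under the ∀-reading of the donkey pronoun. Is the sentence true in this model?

False

"her" takes "an actor" as antecedent and "it" takes "a scene"; both are donkey pronouns co-varying with the restrictor.
Strong reading: for every (d,s,a) with gave(d,s,a), rehearsed(a,s).
Restrictor triples: (D1,S1,A2)→rehearsed(A2,S1) ✓  (D1,S2,A1)→rehearsed(A1,S2) ✗  (D1,S3,A4)→rehearsed(A4,S3) ✓  (D1,S4,A2)→rehearsed(A2,S4) ✓  (D1,S5,A2)→rehearsed(A2,S5) ✓  (D2,S2,A2)→rehearsed(A2,S2) ✗  (D2,S5,A2)→rehearsed(A2,S5) ✓  (D2,S5,A3)→rehearsed(A3,S5) ✓  (D2,S6,A4)→rehearsed(A4,S6) ✓  (D3,S1,A2)→rehearsed(A2,S1) ✓  (D3,S3,A4)→rehearsed(A4,S3) ✓  (D3,S4,A3)→rehearsed(A3,S4) ✓  (D3,S5,A1)→rehearsed(A1,S5) ✓  (D3,S6,A3)→rehearsed(A3,S6) ✓
Counterexample: (D1,S2,A1) — rehearsed(A1,S2) does not hold.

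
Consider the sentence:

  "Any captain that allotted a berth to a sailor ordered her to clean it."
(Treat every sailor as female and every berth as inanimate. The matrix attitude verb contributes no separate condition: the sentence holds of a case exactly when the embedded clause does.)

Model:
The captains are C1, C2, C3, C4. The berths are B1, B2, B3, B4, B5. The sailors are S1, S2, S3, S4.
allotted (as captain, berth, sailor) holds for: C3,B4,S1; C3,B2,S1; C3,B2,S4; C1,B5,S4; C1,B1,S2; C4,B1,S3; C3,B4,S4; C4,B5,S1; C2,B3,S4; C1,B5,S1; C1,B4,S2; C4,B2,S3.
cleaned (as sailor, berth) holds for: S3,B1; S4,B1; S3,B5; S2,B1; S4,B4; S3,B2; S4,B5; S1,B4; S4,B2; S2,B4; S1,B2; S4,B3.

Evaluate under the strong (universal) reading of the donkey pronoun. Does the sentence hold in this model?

"her" takes "a sailor" as antecedent and "it" takes "a berth"; both are donkey pronouns co-varying with the restrictor.
Strong reading: for every (c,b,s) with allotted(c,b,s), cleaned(s,b).
Restrictor triples: (C1,B1,S2)→cleaned(S2,B1) ✓  (C1,B4,S2)→cleaned(S2,B4) ✓  (C1,B5,S1)→cleaned(S1,B5) ✗  (C1,B5,S4)→cleaned(S4,B5) ✓  (C2,B3,S4)→cleaned(S4,B3) ✓  (C3,B2,S1)→cleaned(S1,B2) ✓  (C3,B2,S4)→cleaned(S4,B2) ✓  (C3,B4,S1)→cleaned(S1,B4) ✓  (C3,B4,S4)→cleaned(S4,B4) ✓  (C4,B1,S3)→cleaned(S3,B1) ✓  (C4,B2,S3)→cleaned(S3,B2) ✓  (C4,B5,S1)→cleaned(S1,B5) ✗
Counterexample: (C1,B5,S1) — cleaned(S1,B5) does not hold.

False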